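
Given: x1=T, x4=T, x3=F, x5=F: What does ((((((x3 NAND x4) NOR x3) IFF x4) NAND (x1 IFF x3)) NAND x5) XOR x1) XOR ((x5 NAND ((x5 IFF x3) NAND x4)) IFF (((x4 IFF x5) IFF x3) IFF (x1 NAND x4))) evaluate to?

Substituting x1=T, x4=T, x3=F, x5=F:
x3 NAND x4 = F NAND T = T
(x3 NAND x4) NOR x3 = T NOR F = F
((x3 NAND x4) NOR x3) IFF x4 = F IFF T = F
x1 IFF x3 = T IFF F = F
(((x3 NAND x4) NOR x3) IFF x4) NAND (x1 IFF x3) = F NAND F = T
((((x3 NAND x4) NOR x3) IFF x4) NAND (x1 IFF x3)) NAND x5 = T NAND F = T
(((((x3 NAND x4) NOR x3) IFF x4) NAND (x1 IFF x3)) NAND x5) XOR x1 = T XOR T = F
x5 IFF x3 = F IFF F = T
(x5 IFF x3) NAND x4 = T NAND T = F
x5 NAND ((x5 IFF x3) NAND x4) = F NAND F = T
x4 IFF x5 = T IFF F = F
(x4 IFF x5) IFF x3 = F IFF F = T
x1 NAND x4 = T NAND T = F
((x4 IFF x5) IFF x3) IFF (x1 NAND x4) = T IFF F = F
(x5 NAND ((x5 IFF x3) NAND x4)) IFF (((x4 IFF x5) IFF x3) IFF (x1 NAND x4)) = T IFF F = F
((((((x3 NAND x4) NOR x3) IFF x4) NAND (x1 IFF x3)) NAND x5) XOR x1) XOR ((x5 NAND ((x5 IFF x3) NAND x4)) IFF (((x4 IFF x5) IFF x3) IFF (x1 NAND x4))) = F XOR F = F

F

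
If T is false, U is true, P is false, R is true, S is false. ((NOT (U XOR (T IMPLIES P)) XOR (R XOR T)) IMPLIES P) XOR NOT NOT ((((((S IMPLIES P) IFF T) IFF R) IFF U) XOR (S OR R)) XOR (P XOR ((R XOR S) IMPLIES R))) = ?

True

Substituting T=False, U=True, P=False, R=True, S=False:
T IMPLIES P = False IMPLIES False = True
U XOR (T IMPLIES P) = True XOR True = False
NOT (U XOR (T IMPLIES P)) = NOT False = True
R XOR T = True XOR False = True
NOT (U XOR (T IMPLIES P)) XOR (R XOR T) = True XOR True = False
(NOT (U XOR (T IMPLIES P)) XOR (R XOR T)) IMPLIES P = False IMPLIES False = True
S IMPLIES P = False IMPLIES False = True
(S IMPLIES P) IFF T = True IFF False = False
((S IMPLIES P) IFF T) IFF R = False IFF True = False
(((S IMPLIES P) IFF T) IFF R) IFF U = False IFF True = False
S OR R = False OR True = True
((((S IMPLIES P) IFF T) IFF R) IFF U) XOR (S OR R) = False XOR True = True
R XOR S = True XOR False = True
(R XOR S) IMPLIES R = True IMPLIES True = True
P XOR ((R XOR S) IMPLIES R) = False XOR True = True
(((((S IMPLIES P) IFF T) IFF R) IFF U) XOR (S OR R)) XOR (P XOR ((R XOR S) IMPLIES R)) = True XOR True = False
NOT ((((((S IMPLIES P) IFF T) IFF R) IFF U) XOR (S OR R)) XOR (P XOR ((R XOR S) IMPLIES R))) = NOT False = True
NOT NOT ((((((S IMPLIES P) IFF T) IFF R) IFF U) XOR (S OR R)) XOR (P XOR ((R XOR S) IMPLIES R))) = NOT True = False
((NOT (U XOR (T IMPLIES P)) XOR (R XOR T)) IMPLIES P) XOR NOT NOT ((((((S IMPLIES P) IFF T) IFF R) IFF U) XOR (S OR R)) XOR (P XOR ((R XOR S) IMPLIES R))) = True XOR False = True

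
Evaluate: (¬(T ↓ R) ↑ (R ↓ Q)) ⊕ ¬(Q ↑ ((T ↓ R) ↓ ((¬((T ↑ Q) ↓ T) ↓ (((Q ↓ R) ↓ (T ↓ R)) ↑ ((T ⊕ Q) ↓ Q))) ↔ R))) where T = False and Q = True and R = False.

True

T ↓ R = False ↓ False = True
¬(T ↓ R) = ¬True = False
R ↓ Q = False ↓ True = False
¬(T ↓ R) ↑ (R ↓ Q) = False ↑ False = True
T ↓ R = False ↓ False = True
T ↑ Q = False ↑ True = True
(T ↑ Q) ↓ T = True ↓ False = False
¬((T ↑ Q) ↓ T) = ¬False = True
Q ↓ R = True ↓ False = False
T ↓ R = False ↓ False = True
(Q ↓ R) ↓ (T ↓ R) = False ↓ True = False
T ⊕ Q = False ⊕ True = True
(T ⊕ Q) ↓ Q = True ↓ True = False
((Q ↓ R) ↓ (T ↓ R)) ↑ ((T ⊕ Q) ↓ Q) = False ↑ False = True
¬((T ↑ Q) ↓ T) ↓ (((Q ↓ R) ↓ (T ↓ R)) ↑ ((T ⊕ Q) ↓ Q)) = True ↓ True = False
(¬((T ↑ Q) ↓ T) ↓ (((Q ↓ R) ↓ (T ↓ R)) ↑ ((T ⊕ Q) ↓ Q))) ↔ R = False ↔ False = True
(T ↓ R) ↓ ((¬((T ↑ Q) ↓ T) ↓ (((Q ↓ R) ↓ (T ↓ R)) ↑ ((T ⊕ Q) ↓ Q))) ↔ R) = True ↓ True = False
Q ↑ ((T ↓ R) ↓ ((¬((T ↑ Q) ↓ T) ↓ (((Q ↓ R) ↓ (T ↓ R)) ↑ ((T ⊕ Q) ↓ Q))) ↔ R)) = True ↑ False = True
¬(Q ↑ ((T ↓ R) ↓ ((¬((T ↑ Q) ↓ T) ↓ (((Q ↓ R) ↓ (T ↓ R)) ↑ ((T ⊕ Q) ↓ Q))) ↔ R))) = ¬True = False
(¬(T ↓ R) ↑ (R ↓ Q)) ⊕ ¬(Q ↑ ((T ↓ R) ↓ ((¬((T ↑ Q) ↓ T) ↓ (((Q ↓ R) ↓ (T ↓ R)) ↑ ((T ⊕ Q) ↓ Q))) ↔ R))) = True ⊕ False = True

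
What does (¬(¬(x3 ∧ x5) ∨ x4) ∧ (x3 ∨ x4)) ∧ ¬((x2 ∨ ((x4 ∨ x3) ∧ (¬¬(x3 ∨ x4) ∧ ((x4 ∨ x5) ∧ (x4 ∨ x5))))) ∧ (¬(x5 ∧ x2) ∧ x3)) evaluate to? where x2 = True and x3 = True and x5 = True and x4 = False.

True

x3 ∧ x5 = True ∧ True = True
¬(x3 ∧ x5) = ¬True = False
¬(x3 ∧ x5) ∨ x4 = False ∨ False = False
¬(¬(x3 ∧ x5) ∨ x4) = ¬False = True
x3 ∨ x4 = True ∨ False = True
¬(¬(x3 ∧ x5) ∨ x4) ∧ (x3 ∨ x4) = True ∧ True = True
x4 ∨ x3 = False ∨ True = True
x3 ∨ x4 = True ∨ False = True
¬(x3 ∨ x4) = ¬True = False
¬¬(x3 ∨ x4) = ¬False = True
x4 ∨ x5 = False ∨ True = True
x4 ∨ x5 = False ∨ True = True
(x4 ∨ x5) ∧ (x4 ∨ x5) = True ∧ True = True
¬¬(x3 ∨ x4) ∧ ((x4 ∨ x5) ∧ (x4 ∨ x5)) = True ∧ True = True
(x4 ∨ x3) ∧ (¬¬(x3 ∨ x4) ∧ ((x4 ∨ x5) ∧ (x4 ∨ x5))) = True ∧ True = True
x2 ∨ ((x4 ∨ x3) ∧ (¬¬(x3 ∨ x4) ∧ ((x4 ∨ x5) ∧ (x4 ∨ x5)))) = True ∨ True = True
x5 ∧ x2 = True ∧ True = True
¬(x5 ∧ x2) = ¬True = False
¬(x5 ∧ x2) ∧ x3 = False ∧ True = False
(x2 ∨ ((x4 ∨ x3) ∧ (¬¬(x3 ∨ x4) ∧ ((x4 ∨ x5) ∧ (x4 ∨ x5))))) ∧ (¬(x5 ∧ x2) ∧ x3) = True ∧ False = False
¬((x2 ∨ ((x4 ∨ x3) ∧ (¬¬(x3 ∨ x4) ∧ ((x4 ∨ x5) ∧ (x4 ∨ x5))))) ∧ (¬(x5 ∧ x2) ∧ x3)) = ¬False = True
(¬(¬(x3 ∧ x5) ∨ x4) ∧ (x3 ∨ x4)) ∧ ¬((x2 ∨ ((x4 ∨ x3) ∧ (¬¬(x3 ∨ x4) ∧ ((x4 ∨ x5) ∧ (x4 ∨ x5))))) ∧ (¬(x5 ∧ x2) ∧ x3)) = True ∧ True = True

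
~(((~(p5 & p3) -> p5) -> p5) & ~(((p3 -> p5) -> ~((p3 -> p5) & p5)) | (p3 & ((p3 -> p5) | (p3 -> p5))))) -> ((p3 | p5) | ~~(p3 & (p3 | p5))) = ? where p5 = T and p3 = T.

T

Substituting p5=T, p3=T:
p5 & p3 = T & T = T
~(p5 & p3) = ~T = F
~(p5 & p3) -> p5 = F -> T = T
(~(p5 & p3) -> p5) -> p5 = T -> T = T
p3 -> p5 = T -> T = T
p3 -> p5 = T -> T = T
(p3 -> p5) & p5 = T & T = T
~((p3 -> p5) & p5) = ~T = F
(p3 -> p5) -> ~((p3 -> p5) & p5) = T -> F = F
p3 -> p5 = T -> T = T
p3 -> p5 = T -> T = T
(p3 -> p5) | (p3 -> p5) = T | T = T
p3 & ((p3 -> p5) | (p3 -> p5)) = T & T = T
((p3 -> p5) -> ~((p3 -> p5) & p5)) | (p3 & ((p3 -> p5) | (p3 -> p5))) = F | T = T
~(((p3 -> p5) -> ~((p3 -> p5) & p5)) | (p3 & ((p3 -> p5) | (p3 -> p5)))) = ~T = F
((~(p5 & p3) -> p5) -> p5) & ~(((p3 -> p5) -> ~((p3 -> p5) & p5)) | (p3 & ((p3 -> p5) | (p3 -> p5)))) = T & F = F
~(((~(p5 & p3) -> p5) -> p5) & ~(((p3 -> p5) -> ~((p3 -> p5) & p5)) | (p3 & ((p3 -> p5) | (p3 -> p5))))) = ~F = T
p3 | p5 = T | T = T
p3 | p5 = T | T = T
p3 & (p3 | p5) = T & T = T
~(p3 & (p3 | p5)) = ~T = F
~~(p3 & (p3 | p5)) = ~F = T
(p3 | p5) | ~~(p3 & (p3 | p5)) = T | T = T
~(((~(p5 & p3) -> p5) -> p5) & ~(((p3 -> p5) -> ~((p3 -> p5) & p5)) | (p3 & ((p3 -> p5) | (p3 -> p5))))) -> ((p3 | p5) | ~~(p3 & (p3 | p5))) = T -> T = T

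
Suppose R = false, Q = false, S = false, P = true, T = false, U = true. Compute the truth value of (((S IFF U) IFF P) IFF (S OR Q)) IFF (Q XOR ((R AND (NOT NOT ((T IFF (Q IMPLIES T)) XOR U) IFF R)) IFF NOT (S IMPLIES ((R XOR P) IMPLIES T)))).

Substituting R=false, Q=false, S=false, P=true, T=false, U=true:
S IFF U = false IFF true = false
(S IFF U) IFF P = false IFF true = false
S OR Q = false OR false = false
((S IFF U) IFF P) IFF (S OR Q) = false IFF false = true
Q IMPLIES T = false IMPLIES false = true
T IFF (Q IMPLIES T) = false IFF true = false
(T IFF (Q IMPLIES T)) XOR U = false XOR true = true
NOT ((T IFF (Q IMPLIES T)) XOR U) = NOT true = false
NOT NOT ((T IFF (Q IMPLIES T)) XOR U) = NOT false = true
NOT NOT ((T IFF (Q IMPLIES T)) XOR U) IFF R = true IFF false = false
R AND (NOT NOT ((T IFF (Q IMPLIES T)) XOR U) IFF R) = false AND false = false
R XOR P = false XOR true = true
(R XOR P) IMPLIES T = true IMPLIES false = false
S IMPLIES ((R XOR P) IMPLIES T) = false IMPLIES false = true
NOT (S IMPLIES ((R XOR P) IMPLIES T)) = NOT true = false
(R AND (NOT NOT ((T IFF (Q IMPLIES T)) XOR U) IFF R)) IFF NOT (S IMPLIES ((R XOR P) IMPLIES T)) = false IFF false = true
Q XOR ((R AND (NOT NOT ((T IFF (Q IMPLIES T)) XOR U) IFF R)) IFF NOT (S IMPLIES ((R XOR P) IMPLIES T))) = false XOR true = true
(((S IFF U) IFF P) IFF (S OR Q)) IFF (Q XOR ((R AND (NOT NOT ((T IFF (Q IMPLIES T)) XOR U) IFF R)) IFF NOT (S IMPLIES ((R XOR P) IMPLIES T)))) = true IFF true = true

true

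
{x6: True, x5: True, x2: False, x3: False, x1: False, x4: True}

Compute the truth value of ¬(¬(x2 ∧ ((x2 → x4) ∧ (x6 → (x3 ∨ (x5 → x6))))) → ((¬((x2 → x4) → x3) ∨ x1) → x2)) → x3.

x2 → x4 = False → True = True
x5 → x6 = True → True = True
x3 ∨ (x5 → x6) = False ∨ True = True
x6 → (x3 ∨ (x5 → x6)) = True → True = True
(x2 → x4) ∧ (x6 → (x3 ∨ (x5 → x6))) = True ∧ True = True
x2 ∧ ((x2 → x4) ∧ (x6 → (x3 ∨ (x5 → x6)))) = False ∧ True = False
¬(x2 ∧ ((x2 → x4) ∧ (x6 → (x3 ∨ (x5 → x6))))) = ¬False = True
x2 → x4 = False → True = True
(x2 → x4) → x3 = True → False = False
¬((x2 → x4) → x3) = ¬False = True
¬((x2 → x4) → x3) ∨ x1 = True ∨ False = True
(¬((x2 → x4) → x3) ∨ x1) → x2 = True → False = False
¬(x2 ∧ ((x2 → x4) ∧ (x6 → (x3 ∨ (x5 → x6))))) → ((¬((x2 → x4) → x3) ∨ x1) → x2) = True → False = False
¬(¬(x2 ∧ ((x2 → x4) ∧ (x6 → (x3 ∨ (x5 → x6))))) → ((¬((x2 → x4) → x3) ∨ x1) → x2)) = ¬False = True
¬(¬(x2 ∧ ((x2 → x4) ∧ (x6 → (x3 ∨ (x5 → x6))))) → ((¬((x2 → x4) → x3) ∨ x1) → x2)) → x3 = True → False = False

False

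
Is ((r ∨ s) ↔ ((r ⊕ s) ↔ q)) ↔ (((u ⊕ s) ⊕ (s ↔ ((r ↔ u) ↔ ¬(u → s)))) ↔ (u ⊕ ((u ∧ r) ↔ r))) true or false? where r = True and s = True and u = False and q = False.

True

Substituting r=True, s=True, u=False, q=False:
r ∨ s = True ∨ True = True
r ⊕ s = True ⊕ True = False
(r ⊕ s) ↔ q = False ↔ False = True
(r ∨ s) ↔ ((r ⊕ s) ↔ q) = True ↔ True = True
u ⊕ s = False ⊕ True = True
r ↔ u = True ↔ False = False
u → s = False → True = True
¬(u → s) = ¬True = False
(r ↔ u) ↔ ¬(u → s) = False ↔ False = True
s ↔ ((r ↔ u) ↔ ¬(u → s)) = True ↔ True = True
(u ⊕ s) ⊕ (s ↔ ((r ↔ u) ↔ ¬(u → s))) = True ⊕ True = False
u ∧ r = False ∧ True = False
(u ∧ r) ↔ r = False ↔ True = False
u ⊕ ((u ∧ r) ↔ r) = False ⊕ False = False
((u ⊕ s) ⊕ (s ↔ ((r ↔ u) ↔ ¬(u → s)))) ↔ (u ⊕ ((u ∧ r) ↔ r)) = False ↔ False = True
((r ∨ s) ↔ ((r ⊕ s) ↔ q)) ↔ (((u ⊕ s) ⊕ (s ↔ ((r ↔ u) ↔ ¬(u → s)))) ↔ (u ⊕ ((u ∧ r) ↔ r))) = True ↔ True = True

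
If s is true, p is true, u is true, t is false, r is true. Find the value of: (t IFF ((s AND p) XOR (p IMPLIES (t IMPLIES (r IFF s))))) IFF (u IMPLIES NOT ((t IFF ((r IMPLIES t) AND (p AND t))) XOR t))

s AND p = true AND true = true
r IFF s = true IFF true = true
t IMPLIES (r IFF s) = false IMPLIES true = true
p IMPLIES (t IMPLIES (r IFF s)) = true IMPLIES true = true
(s AND p) XOR (p IMPLIES (t IMPLIES (r IFF s))) = true XOR true = false
t IFF ((s AND p) XOR (p IMPLIES (t IMPLIES (r IFF s)))) = false IFF false = true
r IMPLIES t = true IMPLIES false = false
p AND t = true AND false = false
(r IMPLIES t) AND (p AND t) = false AND false = false
t IFF ((r IMPLIES t) AND (p AND t)) = false IFF false = true
(t IFF ((r IMPLIES t) AND (p AND t))) XOR t = true XOR false = true
NOT ((t IFF ((r IMPLIES t) AND (p AND t))) XOR t) = NOT true = false
u IMPLIES NOT ((t IFF ((r IMPLIES t) AND (p AND t))) XOR t) = true IMPLIES false = false
(t IFF ((s AND p) XOR (p IMPLIES (t IMPLIES (r IFF s))))) IFF (u IMPLIES NOT ((t IFF ((r IMPLIES t) AND (p AND t))) XOR t)) = true IFF false = false

false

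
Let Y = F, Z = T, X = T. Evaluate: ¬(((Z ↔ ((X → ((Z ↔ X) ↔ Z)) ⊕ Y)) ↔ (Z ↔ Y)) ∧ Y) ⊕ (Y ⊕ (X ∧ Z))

Z ↔ X = T ↔ T = T
(Z ↔ X) ↔ Z = T ↔ T = T
X → ((Z ↔ X) ↔ Z) = T → T = T
(X → ((Z ↔ X) ↔ Z)) ⊕ Y = T ⊕ F = T
Z ↔ ((X → ((Z ↔ X) ↔ Z)) ⊕ Y) = T ↔ T = T
Z ↔ Y = T ↔ F = F
(Z ↔ ((X → ((Z ↔ X) ↔ Z)) ⊕ Y)) ↔ (Z ↔ Y) = T ↔ F = F
((Z ↔ ((X → ((Z ↔ X) ↔ Z)) ⊕ Y)) ↔ (Z ↔ Y)) ∧ Y = F ∧ F = F
¬(((Z ↔ ((X → ((Z ↔ X) ↔ Z)) ⊕ Y)) ↔ (Z ↔ Y)) ∧ Y) = ¬F = T
X ∧ Z = T ∧ T = T
Y ⊕ (X ∧ Z) = F ⊕ T = T
¬(((Z ↔ ((X → ((Z ↔ X) ↔ Z)) ⊕ Y)) ↔ (Z ↔ Y)) ∧ Y) ⊕ (Y ⊕ (X ∧ Z)) = T ⊕ T = F

F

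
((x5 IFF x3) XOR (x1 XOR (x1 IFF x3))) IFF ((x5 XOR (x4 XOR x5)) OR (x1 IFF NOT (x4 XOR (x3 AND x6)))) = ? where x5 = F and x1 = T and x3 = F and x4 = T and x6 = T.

F

Substituting x5=F, x1=T, x3=F, x4=T, x6=T:
x5 IFF x3 = F IFF F = T
x1 IFF x3 = T IFF F = F
x1 XOR (x1 IFF x3) = T XOR F = T
(x5 IFF x3) XOR (x1 XOR (x1 IFF x3)) = T XOR T = F
x4 XOR x5 = T XOR F = T
x5 XOR (x4 XOR x5) = F XOR T = T
x3 AND x6 = F AND T = F
x4 XOR (x3 AND x6) = T XOR F = T
NOT (x4 XOR (x3 AND x6)) = NOT T = F
x1 IFF NOT (x4 XOR (x3 AND x6)) = T IFF F = F
(x5 XOR (x4 XOR x5)) OR (x1 IFF NOT (x4 XOR (x3 AND x6))) = T OR F = T
((x5 IFF x3) XOR (x1 XOR (x1 IFF x3))) IFF ((x5 XOR (x4 XOR x5)) OR (x1 IFF NOT (x4 XOR (x3 AND x6)))) = F IFF T = F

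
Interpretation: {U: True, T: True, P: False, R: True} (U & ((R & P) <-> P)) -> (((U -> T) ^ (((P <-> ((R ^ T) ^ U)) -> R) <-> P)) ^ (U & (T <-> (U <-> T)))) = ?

R & P = True & False = False
(R & P) <-> P = False <-> False = True
U & ((R & P) <-> P) = True & True = True
U -> T = True -> True = True
R ^ T = True ^ True = False
(R ^ T) ^ U = False ^ True = True
P <-> ((R ^ T) ^ U) = False <-> True = False
(P <-> ((R ^ T) ^ U)) -> R = False -> True = True
((P <-> ((R ^ T) ^ U)) -> R) <-> P = True <-> False = False
(U -> T) ^ (((P <-> ((R ^ T) ^ U)) -> R) <-> P) = True ^ False = True
U <-> T = True <-> True = True
T <-> (U <-> T) = True <-> True = True
U & (T <-> (U <-> T)) = True & True = True
((U -> T) ^ (((P <-> ((R ^ T) ^ U)) -> R) <-> P)) ^ (U & (T <-> (U <-> T))) = True ^ True = False
(U & ((R & P) <-> P)) -> (((U -> T) ^ (((P <-> ((R ^ T) ^ U)) -> R) <-> P)) ^ (U & (T <-> (U <-> T)))) = True -> False = False

False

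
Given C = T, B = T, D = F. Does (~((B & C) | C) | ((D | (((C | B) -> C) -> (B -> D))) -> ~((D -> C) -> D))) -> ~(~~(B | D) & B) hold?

F

B & C = T & T = T
(B & C) | C = T | T = T
~((B & C) | C) = ~T = F
C | B = T | T = T
(C | B) -> C = T -> T = T
B -> D = T -> F = F
((C | B) -> C) -> (B -> D) = T -> F = F
D | (((C | B) -> C) -> (B -> D)) = F | F = F
D -> C = F -> T = T
(D -> C) -> D = T -> F = F
~((D -> C) -> D) = ~F = T
(D | (((C | B) -> C) -> (B -> D))) -> ~((D -> C) -> D) = F -> T = T
~((B & C) | C) | ((D | (((C | B) -> C) -> (B -> D))) -> ~((D -> C) -> D)) = F | T = T
B | D = T | F = T
~(B | D) = ~T = F
~~(B | D) = ~F = T
~~(B | D) & B = T & T = T
~(~~(B | D) & B) = ~T = F
(~((B & C) | C) | ((D | (((C | B) -> C) -> (B -> D))) -> ~((D -> C) -> D))) -> ~(~~(B | D) & B) = T -> F = F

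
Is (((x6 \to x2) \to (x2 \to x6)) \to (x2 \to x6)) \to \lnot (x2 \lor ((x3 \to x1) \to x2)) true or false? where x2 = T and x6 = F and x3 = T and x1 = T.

F

x6 \to x2 = F \to T = T
x2 \to x6 = T \to F = F
(x6 \to x2) \to (x2 \to x6) = T \to F = F
x2 \to x6 = T \to F = F
((x6 \to x2) \to (x2 \to x6)) \to (x2 \to x6) = F \to F = T
x3 \to x1 = T \to T = T
(x3 \to x1) \to x2 = T \to T = T
x2 \lor ((x3 \to x1) \to x2) = T \lor T = T
\lnot (x2 \lor ((x3 \to x1) \to x2)) = \lnot T = F
(((x6 \to x2) \to (x2 \to x6)) \to (x2 \to x6)) \to \lnot (x2 \lor ((x3 \to x1) \to x2)) = T \to F = F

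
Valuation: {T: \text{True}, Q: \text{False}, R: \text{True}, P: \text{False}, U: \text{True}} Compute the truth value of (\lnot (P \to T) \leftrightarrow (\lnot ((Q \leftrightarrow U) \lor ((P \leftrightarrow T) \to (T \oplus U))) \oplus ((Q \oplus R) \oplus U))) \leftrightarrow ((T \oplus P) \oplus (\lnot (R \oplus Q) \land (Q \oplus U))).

Substituting T=\text{True}, Q=\text{False}, R=\text{True}, P=\text{False}, U=\text{True}:
P \to T = \text{False} \to \text{True} = \text{True}
\lnot (P \to T) = \lnot \text{True} = \text{False}
Q \leftrightarrow U = \text{False} \leftrightarrow \text{True} = \text{False}
P \leftrightarrow T = \text{False} \leftrightarrow \text{True} = \text{False}
T \oplus U = \text{True} \oplus \text{True} = \text{False}
(P \leftrightarrow T) \to (T \oplus U) = \text{False} \to \text{False} = \text{True}
(Q \leftrightarrow U) \lor ((P \leftrightarrow T) \to (T \oplus U)) = \text{False} \lor \text{True} = \text{True}
\lnot ((Q \leftrightarrow U) \lor ((P \leftrightarrow T) \to (T \oplus U))) = \lnot \text{True} = \text{False}
Q \oplus R = \text{False} \oplus \text{True} = \text{True}
(Q \oplus R) \oplus U = \text{True} \oplus \text{True} = \text{False}
\lnot ((Q \leftrightarrow U) \lor ((P \leftrightarrow T) \to (T \oplus U))) \oplus ((Q \oplus R) \oplus U) = \text{False} \oplus \text{False} = \text{False}
\lnot (P \to T) \leftrightarrow (\lnot ((Q \leftrightarrow U) \lor ((P \leftrightarrow T) \to (T \oplus U))) \oplus ((Q \oplus R) \oplus U)) = \text{False} \leftrightarrow \text{False} = \text{True}
T \oplus P = \text{True} \oplus \text{False} = \text{True}
R \oplus Q = \text{True} \oplus \text{False} = \text{True}
\lnot (R \oplus Q) = \lnot \text{True} = \text{False}
Q \oplus U = \text{False} \oplus \text{True} = \text{True}
\lnot (R \oplus Q) \land (Q \oplus U) = \text{False} \land \text{True} = \text{False}
(T \oplus P) \oplus (\lnot (R \oplus Q) \land (Q \oplus U)) = \text{True} \oplus \text{False} = \text{True}
(\lnot (P \to T) \leftrightarrow (\lnot ((Q \leftrightarrow U) \lor ((P \leftrightarrow T) \to (T \oplus U))) \oplus ((Q \oplus R) \oplus U))) \leftrightarrow ((T \oplus P) \oplus (\lnot (R \oplus Q) \land (Q \oplus U))) = \text{True} \leftrightarrow \text{True} = \text{True}

\text{True}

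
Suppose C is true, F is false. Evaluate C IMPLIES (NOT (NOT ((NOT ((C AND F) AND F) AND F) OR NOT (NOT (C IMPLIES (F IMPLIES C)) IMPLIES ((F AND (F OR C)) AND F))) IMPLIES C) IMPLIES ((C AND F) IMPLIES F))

Substituting C=True, F=False:
C AND F = True AND False = False
(C AND F) AND F = False AND False = False
NOT ((C AND F) AND F) = NOT False = True
NOT ((C AND F) AND F) AND F = True AND False = False
F IMPLIES C = False IMPLIES True = True
C IMPLIES (F IMPLIES C) = True IMPLIES True = True
NOT (C IMPLIES (F IMPLIES C)) = NOT True = False
F OR C = False OR True = True
F AND (F OR C) = False AND True = False
(F AND (F OR C)) AND F = False AND False = False
NOT (C IMPLIES (F IMPLIES C)) IMPLIES ((F AND (F OR C)) AND F) = False IMPLIES False = True
NOT (NOT (C IMPLIES (F IMPLIES C)) IMPLIES ((F AND (F OR C)) AND F)) = NOT True = False
(NOT ((C AND F) AND F) AND F) OR NOT (NOT (C IMPLIES (F IMPLIES C)) IMPLIES ((F AND (F OR C)) AND F)) = False OR False = False
NOT ((NOT ((C AND F) AND F) AND F) OR NOT (NOT (C IMPLIES (F IMPLIES C)) IMPLIES ((F AND (F OR C)) AND F))) = NOT False = True
NOT ((NOT ((C AND F) AND F) AND F) OR NOT (NOT (C IMPLIES (F IMPLIES C)) IMPLIES ((F AND (F OR C)) AND F))) IMPLIES C = True IMPLIES True = True
NOT (NOT ((NOT ((C AND F) AND F) AND F) OR NOT (NOT (C IMPLIES (F IMPLIES C)) IMPLIES ((F AND (F OR C)) AND F))) IMPLIES C) = NOT True = False
C AND F = True AND False = False
(C AND F) IMPLIES F = False IMPLIES False = True
NOT (NOT ((NOT ((C AND F) AND F) AND F) OR NOT (NOT (C IMPLIES (F IMPLIES C)) IMPLIES ((F AND (F OR C)) AND F))) IMPLIES C) IMPLIES ((C AND F) IMPLIES F) = False IMPLIES True = True
C IMPLIES (NOT (NOT ((NOT ((C AND F) AND F) AND F) OR NOT (NOT (C IMPLIES (F IMPLIES C)) IMPLIES ((F AND (F OR C)) AND F))) IMPLIES C) IMPLIES ((C AND F) IMPLIES F)) = True IMPLIES True = True

True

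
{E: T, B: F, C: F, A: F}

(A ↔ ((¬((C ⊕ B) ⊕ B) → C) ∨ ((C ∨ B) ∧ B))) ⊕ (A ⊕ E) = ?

F

C ⊕ B = F ⊕ F = F
(C ⊕ B) ⊕ B = F ⊕ F = F
¬((C ⊕ B) ⊕ B) = ¬F = T
¬((C ⊕ B) ⊕ B) → C = T → F = F
C ∨ B = F ∨ F = F
(C ∨ B) ∧ B = F ∧ F = F
(¬((C ⊕ B) ⊕ B) → C) ∨ ((C ∨ B) ∧ B) = F ∨ F = F
A ↔ ((¬((C ⊕ B) ⊕ B) → C) ∨ ((C ∨ B) ∧ B)) = F ↔ F = T
A ⊕ E = F ⊕ T = T
(A ↔ ((¬((C ⊕ B) ⊕ B) → C) ∨ ((C ∨ B) ∧ B))) ⊕ (A ⊕ E) = T ⊕ T = F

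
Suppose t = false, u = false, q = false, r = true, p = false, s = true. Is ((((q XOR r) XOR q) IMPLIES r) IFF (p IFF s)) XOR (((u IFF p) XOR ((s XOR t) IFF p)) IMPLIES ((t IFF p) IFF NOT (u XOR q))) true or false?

q XOR r = false XOR true = true
(q XOR r) XOR q = true XOR false = true
((q XOR r) XOR q) IMPLIES r = true IMPLIES true = true
p IFF s = false IFF true = false
(((q XOR r) XOR q) IMPLIES r) IFF (p IFF s) = true IFF false = false
u IFF p = false IFF false = true
s XOR t = true XOR false = true
(s XOR t) IFF p = true IFF false = false
(u IFF p) XOR ((s XOR t) IFF p) = true XOR false = true
t IFF p = false IFF false = true
u XOR q = false XOR false = false
NOT (u XOR q) = NOT false = true
(t IFF p) IFF NOT (u XOR q) = true IFF true = true
((u IFF p) XOR ((s XOR t) IFF p)) IMPLIES ((t IFF p) IFF NOT (u XOR q)) = true IMPLIES true = true
((((q XOR r) XOR q) IMPLIES r) IFF (p IFF s)) XOR (((u IFF p) XOR ((s XOR t) IFF p)) IMPLIES ((t IFF p) IFF NOT (u XOR q))) = false XOR true = true

true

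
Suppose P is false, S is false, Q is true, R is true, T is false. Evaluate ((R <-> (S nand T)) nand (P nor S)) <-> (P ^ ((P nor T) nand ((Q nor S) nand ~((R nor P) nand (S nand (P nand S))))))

True

S nand T = False nand False = True
R <-> (S nand T) = True <-> True = True
P nor S = False nor False = True
(R <-> (S nand T)) nand (P nor S) = True nand True = False
P nor T = False nor False = True
Q nor S = True nor False = False
R nor P = True nor False = False
P nand S = False nand False = True
S nand (P nand S) = False nand True = True
(R nor P) nand (S nand (P nand S)) = False nand True = True
~((R nor P) nand (S nand (P nand S))) = ~True = False
(Q nor S) nand ~((R nor P) nand (S nand (P nand S))) = False nand False = True
(P nor T) nand ((Q nor S) nand ~((R nor P) nand (S nand (P nand S)))) = True nand True = False
P ^ ((P nor T) nand ((Q nor S) nand ~((R nor P) nand (S nand (P nand S))))) = False ^ False = False
((R <-> (S nand T)) nand (P nor S)) <-> (P ^ ((P nor T) nand ((Q nor S) nand ~((R nor P) nand (S nand (P nand S)))))) = False <-> False = True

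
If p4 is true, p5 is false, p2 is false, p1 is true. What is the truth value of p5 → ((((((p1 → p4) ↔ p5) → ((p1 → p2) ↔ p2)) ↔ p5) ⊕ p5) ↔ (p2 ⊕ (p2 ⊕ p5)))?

p1 → p4 = True → True = True
(p1 → p4) ↔ p5 = True ↔ False = False
p1 → p2 = True → False = False
(p1 → p2) ↔ p2 = False ↔ False = True
((p1 → p4) ↔ p5) → ((p1 → p2) ↔ p2) = False → True = True
(((p1 → p4) ↔ p5) → ((p1 → p2) ↔ p2)) ↔ p5 = True ↔ False = False
((((p1 → p4) ↔ p5) → ((p1 → p2) ↔ p2)) ↔ p5) ⊕ p5 = False ⊕ False = False
p2 ⊕ p5 = False ⊕ False = False
p2 ⊕ (p2 ⊕ p5) = False ⊕ False = False
(((((p1 → p4) ↔ p5) → ((p1 → p2) ↔ p2)) ↔ p5) ⊕ p5) ↔ (p2 ⊕ (p2 ⊕ p5)) = False ↔ False = True
p5 → ((((((p1 → p4) ↔ p5) → ((p1 → p2) ↔ p2)) ↔ p5) ⊕ p5) ↔ (p2 ⊕ (p2 ⊕ p5))) = False → True = True

True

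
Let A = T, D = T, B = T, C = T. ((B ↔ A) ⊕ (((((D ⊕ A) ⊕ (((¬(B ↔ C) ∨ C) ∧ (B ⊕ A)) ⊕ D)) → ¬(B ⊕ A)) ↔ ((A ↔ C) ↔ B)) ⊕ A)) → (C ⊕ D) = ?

B ↔ A = T ↔ T = T
D ⊕ A = T ⊕ T = F
B ↔ C = T ↔ T = T
¬(B ↔ C) = ¬T = F
¬(B ↔ C) ∨ C = F ∨ T = T
B ⊕ A = T ⊕ T = F
(¬(B ↔ C) ∨ C) ∧ (B ⊕ A) = T ∧ F = F
((¬(B ↔ C) ∨ C) ∧ (B ⊕ A)) ⊕ D = F ⊕ T = T
(D ⊕ A) ⊕ (((¬(B ↔ C) ∨ C) ∧ (B ⊕ A)) ⊕ D) = F ⊕ T = T
B ⊕ A = T ⊕ T = F
¬(B ⊕ A) = ¬F = T
((D ⊕ A) ⊕ (((¬(B ↔ C) ∨ C) ∧ (B ⊕ A)) ⊕ D)) → ¬(B ⊕ A) = T → T = T
A ↔ C = T ↔ T = T
(A ↔ C) ↔ B = T ↔ T = T
(((D ⊕ A) ⊕ (((¬(B ↔ C) ∨ C) ∧ (B ⊕ A)) ⊕ D)) → ¬(B ⊕ A)) ↔ ((A ↔ C) ↔ B) = T ↔ T = T
((((D ⊕ A) ⊕ (((¬(B ↔ C) ∨ C) ∧ (B ⊕ A)) ⊕ D)) → ¬(B ⊕ A)) ↔ ((A ↔ C) ↔ B)) ⊕ A = T ⊕ T = F
(B ↔ A) ⊕ (((((D ⊕ A) ⊕ (((¬(B ↔ C) ∨ C) ∧ (B ⊕ A)) ⊕ D)) → ¬(B ⊕ A)) ↔ ((A ↔ C) ↔ B)) ⊕ A) = T ⊕ F = T
C ⊕ D = T ⊕ T = F
((B ↔ A) ⊕ (((((D ⊕ A) ⊕ (((¬(B ↔ C) ∨ C) ∧ (B ⊕ A)) ⊕ D)) → ¬(B ⊕ A)) ↔ ((A ↔ C) ↔ B)) ⊕ A)) → (C ⊕ D) = T → F = F

F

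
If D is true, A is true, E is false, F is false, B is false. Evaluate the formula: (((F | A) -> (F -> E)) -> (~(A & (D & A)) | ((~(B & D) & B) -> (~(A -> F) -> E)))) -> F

F | A = 0 | 1 = 1
F -> E = 0 -> 0 = 1
(F | A) -> (F -> E) = 1 -> 1 = 1
D & A = 1 & 1 = 1
A & (D & A) = 1 & 1 = 1
~(A & (D & A)) = ~1 = 0
B & D = 0 & 1 = 0
~(B & D) = ~0 = 1
~(B & D) & B = 1 & 0 = 0
A -> F = 1 -> 0 = 0
~(A -> F) = ~0 = 1
~(A -> F) -> E = 1 -> 0 = 0
(~(B & D) & B) -> (~(A -> F) -> E) = 0 -> 0 = 1
~(A & (D & A)) | ((~(B & D) & B) -> (~(A -> F) -> E)) = 0 | 1 = 1
((F | A) -> (F -> E)) -> (~(A & (D & A)) | ((~(B & D) & B) -> (~(A -> F) -> E))) = 1 -> 1 = 1
(((F | A) -> (F -> E)) -> (~(A & (D & A)) | ((~(B & D) & B) -> (~(A -> F) -> E)))) -> F = 1 -> 0 = 0

0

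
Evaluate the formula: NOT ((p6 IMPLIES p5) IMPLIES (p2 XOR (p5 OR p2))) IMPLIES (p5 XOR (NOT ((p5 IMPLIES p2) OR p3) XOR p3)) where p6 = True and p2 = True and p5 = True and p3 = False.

True

p6 IMPLIES p5 = True IMPLIES True = True
p5 OR p2 = True OR True = True
p2 XOR (p5 OR p2) = True XOR True = False
(p6 IMPLIES p5) IMPLIES (p2 XOR (p5 OR p2)) = True IMPLIES False = False
NOT ((p6 IMPLIES p5) IMPLIES (p2 XOR (p5 OR p2))) = NOT False = True
p5 IMPLIES p2 = True IMPLIES True = True
(p5 IMPLIES p2) OR p3 = True OR False = True
NOT ((p5 IMPLIES p2) OR p3) = NOT True = False
NOT ((p5 IMPLIES p2) OR p3) XOR p3 = False XOR False = False
p5 XOR (NOT ((p5 IMPLIES p2) OR p3) XOR p3) = True XOR False = True
NOT ((p6 IMPLIES p5) IMPLIES (p2 XOR (p5 OR p2))) IMPLIES (p5 XOR (NOT ((p5 IMPLIES p2) OR p3) XOR p3)) = True IMPLIES True = True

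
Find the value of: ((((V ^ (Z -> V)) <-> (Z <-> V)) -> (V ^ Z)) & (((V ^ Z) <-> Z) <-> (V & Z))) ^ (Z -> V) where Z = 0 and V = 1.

0

Z -> V = 0 -> 1 = 1
V ^ (Z -> V) = 1 ^ 1 = 0
Z <-> V = 0 <-> 1 = 0
(V ^ (Z -> V)) <-> (Z <-> V) = 0 <-> 0 = 1
V ^ Z = 1 ^ 0 = 1
((V ^ (Z -> V)) <-> (Z <-> V)) -> (V ^ Z) = 1 -> 1 = 1
V ^ Z = 1 ^ 0 = 1
(V ^ Z) <-> Z = 1 <-> 0 = 0
V & Z = 1 & 0 = 0
((V ^ Z) <-> Z) <-> (V & Z) = 0 <-> 0 = 1
(((V ^ (Z -> V)) <-> (Z <-> V)) -> (V ^ Z)) & (((V ^ Z) <-> Z) <-> (V & Z)) = 1 & 1 = 1
Z -> V = 0 -> 1 = 1
((((V ^ (Z -> V)) <-> (Z <-> V)) -> (V ^ Z)) & (((V ^ Z) <-> Z) <-> (V & Z))) ^ (Z -> V) = 1 ^ 1 = 0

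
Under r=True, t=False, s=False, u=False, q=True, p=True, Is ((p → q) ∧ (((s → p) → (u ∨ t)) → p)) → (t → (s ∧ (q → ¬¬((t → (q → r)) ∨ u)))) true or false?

True

Substituting r=True, t=False, s=False, u=False, q=True, p=True:
p → q = True → True = True
s → p = False → True = True
u ∨ t = False ∨ False = False
(s → p) → (u ∨ t) = True → False = False
((s → p) → (u ∨ t)) → p = False → True = True
(p → q) ∧ (((s → p) → (u ∨ t)) → p) = True ∧ True = True
q → r = True → True = True
t → (q → r) = False → True = True
(t → (q → r)) ∨ u = True ∨ False = True
¬((t → (q → r)) ∨ u) = ¬True = False
¬¬((t → (q → r)) ∨ u) = ¬False = True
q → ¬¬((t → (q → r)) ∨ u) = True → True = True
s ∧ (q → ¬¬((t → (q → r)) ∨ u)) = False ∧ True = False
t → (s ∧ (q → ¬¬((t → (q → r)) ∨ u))) = False → False = True
((p → q) ∧ (((s → p) → (u ∨ t)) → p)) → (t → (s ∧ (q → ¬¬((t → (q → r)) ∨ u)))) = True → True = True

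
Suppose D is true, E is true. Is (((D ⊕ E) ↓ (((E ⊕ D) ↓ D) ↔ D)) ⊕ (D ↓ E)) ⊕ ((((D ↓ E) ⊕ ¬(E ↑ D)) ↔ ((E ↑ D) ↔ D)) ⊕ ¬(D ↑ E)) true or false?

D ⊕ E = T ⊕ T = F
E ⊕ D = T ⊕ T = F
(E ⊕ D) ↓ D = F ↓ T = F
((E ⊕ D) ↓ D) ↔ D = F ↔ T = F
(D ⊕ E) ↓ (((E ⊕ D) ↓ D) ↔ D) = F ↓ F = T
D ↓ E = T ↓ T = F
((D ⊕ E) ↓ (((E ⊕ D) ↓ D) ↔ D)) ⊕ (D ↓ E) = T ⊕ F = T
D ↓ E = T ↓ T = F
E ↑ D = T ↑ T = F
¬(E ↑ D) = ¬F = T
(D ↓ E) ⊕ ¬(E ↑ D) = F ⊕ T = T
E ↑ D = T ↑ T = F
(E ↑ D) ↔ D = F ↔ T = F
((D ↓ E) ⊕ ¬(E ↑ D)) ↔ ((E ↑ D) ↔ D) = T ↔ F = F
D ↑ E = T ↑ T = F
¬(D ↑ E) = ¬F = T
(((D ↓ E) ⊕ ¬(E ↑ D)) ↔ ((E ↑ D) ↔ D)) ⊕ ¬(D ↑ E) = F ⊕ T = T
(((D ⊕ E) ↓ (((E ⊕ D) ↓ D) ↔ D)) ⊕ (D ↓ E)) ⊕ ((((D ↓ E) ⊕ ¬(E ↑ D)) ↔ ((E ↑ D) ↔ D)) ⊕ ¬(D ↑ E)) = T ⊕ T = F

F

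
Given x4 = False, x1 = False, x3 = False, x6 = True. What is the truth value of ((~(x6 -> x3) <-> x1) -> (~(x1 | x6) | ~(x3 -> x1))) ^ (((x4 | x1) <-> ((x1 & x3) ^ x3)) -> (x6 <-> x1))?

True

Substituting x4=False, x1=False, x3=False, x6=True:
x6 -> x3 = True -> False = False
~(x6 -> x3) = ~False = True
~(x6 -> x3) <-> x1 = True <-> False = False
x1 | x6 = False | True = True
~(x1 | x6) = ~True = False
x3 -> x1 = False -> False = True
~(x3 -> x1) = ~True = False
~(x1 | x6) | ~(x3 -> x1) = False | False = False
(~(x6 -> x3) <-> x1) -> (~(x1 | x6) | ~(x3 -> x1)) = False -> False = True
x4 | x1 = False | False = False
x1 & x3 = False & False = False
(x1 & x3) ^ x3 = False ^ False = False
(x4 | x1) <-> ((x1 & x3) ^ x3) = False <-> False = True
x6 <-> x1 = True <-> False = False
((x4 | x1) <-> ((x1 & x3) ^ x3)) -> (x6 <-> x1) = True -> False = False
((~(x6 -> x3) <-> x1) -> (~(x1 | x6) | ~(x3 -> x1))) ^ (((x4 | x1) <-> ((x1 & x3) ^ x3)) -> (x6 <-> x1)) = True ^ False = True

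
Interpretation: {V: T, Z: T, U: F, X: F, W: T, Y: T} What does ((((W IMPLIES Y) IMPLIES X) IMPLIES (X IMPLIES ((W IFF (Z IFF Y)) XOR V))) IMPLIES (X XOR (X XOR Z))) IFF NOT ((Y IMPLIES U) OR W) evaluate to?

W IMPLIES Y = T IMPLIES T = T
(W IMPLIES Y) IMPLIES X = T IMPLIES F = F
Z IFF Y = T IFF T = T
W IFF (Z IFF Y) = T IFF T = T
(W IFF (Z IFF Y)) XOR V = T XOR T = F
X IMPLIES ((W IFF (Z IFF Y)) XOR V) = F IMPLIES F = T
((W IMPLIES Y) IMPLIES X) IMPLIES (X IMPLIES ((W IFF (Z IFF Y)) XOR V)) = F IMPLIES T = T
X XOR Z = F XOR T = T
X XOR (X XOR Z) = F XOR T = T
(((W IMPLIES Y) IMPLIES X) IMPLIES (X IMPLIES ((W IFF (Z IFF Y)) XOR V))) IMPLIES (X XOR (X XOR Z)) = T IMPLIES T = T
Y IMPLIES U = T IMPLIES F = F
(Y IMPLIES U) OR W = F OR T = T
NOT ((Y IMPLIES U) OR W) = NOT T = F
((((W IMPLIES Y) IMPLIES X) IMPLIES (X IMPLIES ((W IFF (Z IFF Y)) XOR V))) IMPLIES (X XOR (X XOR Z))) IFF NOT ((Y IMPLIES U) OR W) = T IFF F = F

F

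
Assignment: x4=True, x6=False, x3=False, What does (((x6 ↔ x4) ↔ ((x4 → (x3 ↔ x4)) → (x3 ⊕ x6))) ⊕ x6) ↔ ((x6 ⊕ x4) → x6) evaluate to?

True

x6 ↔ x4 = False ↔ True = False
x3 ↔ x4 = False ↔ True = False
x4 → (x3 ↔ x4) = True → False = False
x3 ⊕ x6 = False ⊕ False = False
(x4 → (x3 ↔ x4)) → (x3 ⊕ x6) = False → False = True
(x6 ↔ x4) ↔ ((x4 → (x3 ↔ x4)) → (x3 ⊕ x6)) = False ↔ True = False
((x6 ↔ x4) ↔ ((x4 → (x3 ↔ x4)) → (x3 ⊕ x6))) ⊕ x6 = False ⊕ False = False
x6 ⊕ x4 = False ⊕ True = True
(x6 ⊕ x4) → x6 = True → False = False
(((x6 ↔ x4) ↔ ((x4 → (x3 ↔ x4)) → (x3 ⊕ x6))) ⊕ x6) ↔ ((x6 ⊕ x4) → x6) = False ↔ False = True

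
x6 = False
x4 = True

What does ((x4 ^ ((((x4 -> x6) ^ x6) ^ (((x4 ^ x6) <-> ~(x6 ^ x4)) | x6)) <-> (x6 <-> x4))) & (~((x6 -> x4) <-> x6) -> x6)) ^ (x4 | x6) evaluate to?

True

x4 -> x6 = True -> False = False
(x4 -> x6) ^ x6 = False ^ False = False
x4 ^ x6 = True ^ False = True
x6 ^ x4 = False ^ True = True
~(x6 ^ x4) = ~True = False
(x4 ^ x6) <-> ~(x6 ^ x4) = True <-> False = False
((x4 ^ x6) <-> ~(x6 ^ x4)) | x6 = False | False = False
((x4 -> x6) ^ x6) ^ (((x4 ^ x6) <-> ~(x6 ^ x4)) | x6) = False ^ False = False
x6 <-> x4 = False <-> True = False
(((x4 -> x6) ^ x6) ^ (((x4 ^ x6) <-> ~(x6 ^ x4)) | x6)) <-> (x6 <-> x4) = False <-> False = True
x4 ^ ((((x4 -> x6) ^ x6) ^ (((x4 ^ x6) <-> ~(x6 ^ x4)) | x6)) <-> (x6 <-> x4)) = True ^ True = False
x6 -> x4 = False -> True = True
(x6 -> x4) <-> x6 = True <-> False = False
~((x6 -> x4) <-> x6) = ~False = True
~((x6 -> x4) <-> x6) -> x6 = True -> False = False
(x4 ^ ((((x4 -> x6) ^ x6) ^ (((x4 ^ x6) <-> ~(x6 ^ x4)) | x6)) <-> (x6 <-> x4))) & (~((x6 -> x4) <-> x6) -> x6) = False & False = False
x4 | x6 = True | False = True
((x4 ^ ((((x4 -> x6) ^ x6) ^ (((x4 ^ x6) <-> ~(x6 ^ x4)) | x6)) <-> (x6 <-> x4))) & (~((x6 -> x4) <-> x6) -> x6)) ^ (x4 | x6) = False ^ True = True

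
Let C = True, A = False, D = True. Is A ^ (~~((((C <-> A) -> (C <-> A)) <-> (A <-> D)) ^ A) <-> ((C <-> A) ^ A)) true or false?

Substituting C=True, A=False, D=True:
C <-> A = True <-> False = False
C <-> A = True <-> False = False
(C <-> A) -> (C <-> A) = False -> False = True
A <-> D = False <-> True = False
((C <-> A) -> (C <-> A)) <-> (A <-> D) = True <-> False = False
(((C <-> A) -> (C <-> A)) <-> (A <-> D)) ^ A = False ^ False = False
~((((C <-> A) -> (C <-> A)) <-> (A <-> D)) ^ A) = ~False = True
~~((((C <-> A) -> (C <-> A)) <-> (A <-> D)) ^ A) = ~True = False
C <-> A = True <-> False = False
(C <-> A) ^ A = False ^ False = False
~~((((C <-> A) -> (C <-> A)) <-> (A <-> D)) ^ A) <-> ((C <-> A) ^ A) = False <-> False = True
A ^ (~~((((C <-> A) -> (C <-> A)) <-> (A <-> D)) ^ A) <-> ((C <-> A) ^ A)) = False ^ True = True

True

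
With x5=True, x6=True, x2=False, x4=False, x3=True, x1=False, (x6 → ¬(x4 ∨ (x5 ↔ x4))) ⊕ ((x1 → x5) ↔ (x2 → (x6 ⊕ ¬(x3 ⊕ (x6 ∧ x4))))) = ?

Substituting x5=True, x6=True, x2=False, x4=False, x3=True, x1=False:
x5 ↔ x4 = True ↔ False = False
x4 ∨ (x5 ↔ x4) = False ∨ False = False
¬(x4 ∨ (x5 ↔ x4)) = ¬False = True
x6 → ¬(x4 ∨ (x5 ↔ x4)) = True → True = True
x1 → x5 = False → True = True
x6 ∧ x4 = True ∧ False = False
x3 ⊕ (x6 ∧ x4) = True ⊕ False = True
¬(x3 ⊕ (x6 ∧ x4)) = ¬True = False
x6 ⊕ ¬(x3 ⊕ (x6 ∧ x4)) = True ⊕ False = True
x2 → (x6 ⊕ ¬(x3 ⊕ (x6 ∧ x4))) = False → True = True
(x1 → x5) ↔ (x2 → (x6 ⊕ ¬(x3 ⊕ (x6 ∧ x4)))) = True ↔ True = True
(x6 → ¬(x4 ∨ (x5 ↔ x4))) ⊕ ((x1 → x5) ↔ (x2 → (x6 ⊕ ¬(x3 ⊕ (x6 ∧ x4))))) = True ⊕ True = False

False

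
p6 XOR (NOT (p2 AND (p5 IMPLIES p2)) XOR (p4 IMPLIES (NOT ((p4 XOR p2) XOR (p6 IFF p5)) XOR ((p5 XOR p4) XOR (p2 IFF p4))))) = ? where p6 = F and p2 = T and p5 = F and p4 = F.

p5 IMPLIES p2 = F IMPLIES T = T
p2 AND (p5 IMPLIES p2) = T AND T = T
NOT (p2 AND (p5 IMPLIES p2)) = NOT T = F
p4 XOR p2 = F XOR T = T
p6 IFF p5 = F IFF F = T
(p4 XOR p2) XOR (p6 IFF p5) = T XOR T = F
NOT ((p4 XOR p2) XOR (p6 IFF p5)) = NOT F = T
p5 XOR p4 = F XOR F = F
p2 IFF p4 = T IFF F = F
(p5 XOR p4) XOR (p2 IFF p4) = F XOR F = F
NOT ((p4 XOR p2) XOR (p6 IFF p5)) XOR ((p5 XOR p4) XOR (p2 IFF p4)) = T XOR F = T
p4 IMPLIES (NOT ((p4 XOR p2) XOR (p6 IFF p5)) XOR ((p5 XOR p4) XOR (p2 IFF p4))) = F IMPLIES T = T
NOT (p2 AND (p5 IMPLIES p2)) XOR (p4 IMPLIES (NOT ((p4 XOR p2) XOR (p6 IFF p5)) XOR ((p5 XOR p4) XOR (p2 IFF p4)))) = F XOR T = T
p6 XOR (NOT (p2 AND (p5 IMPLIES p2)) XOR (p4 IMPLIES (NOT ((p4 XOR p2) XOR (p6 IFF p5)) XOR ((p5 XOR p4) XOR (p2 IFF p4))))) = F XOR T = T

T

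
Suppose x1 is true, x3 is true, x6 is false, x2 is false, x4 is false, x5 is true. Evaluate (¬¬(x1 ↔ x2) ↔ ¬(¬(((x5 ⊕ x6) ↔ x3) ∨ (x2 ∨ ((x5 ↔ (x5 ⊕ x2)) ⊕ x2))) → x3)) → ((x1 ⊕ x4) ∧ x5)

x1 ↔ x2 = True ↔ False = False
¬(x1 ↔ x2) = ¬False = True
¬¬(x1 ↔ x2) = ¬True = False
x5 ⊕ x6 = True ⊕ False = True
(x5 ⊕ x6) ↔ x3 = True ↔ True = True
x5 ⊕ x2 = True ⊕ False = True
x5 ↔ (x5 ⊕ x2) = True ↔ True = True
(x5 ↔ (x5 ⊕ x2)) ⊕ x2 = True ⊕ False = True
x2 ∨ ((x5 ↔ (x5 ⊕ x2)) ⊕ x2) = False ∨ True = True
((x5 ⊕ x6) ↔ x3) ∨ (x2 ∨ ((x5 ↔ (x5 ⊕ x2)) ⊕ x2)) = True ∨ True = True
¬(((x5 ⊕ x6) ↔ x3) ∨ (x2 ∨ ((x5 ↔ (x5 ⊕ x2)) ⊕ x2))) = ¬True = False
¬(((x5 ⊕ x6) ↔ x3) ∨ (x2 ∨ ((x5 ↔ (x5 ⊕ x2)) ⊕ x2))) → x3 = False → True = True
¬(¬(((x5 ⊕ x6) ↔ x3) ∨ (x2 ∨ ((x5 ↔ (x5 ⊕ x2)) ⊕ x2))) → x3) = ¬True = False
¬¬(x1 ↔ x2) ↔ ¬(¬(((x5 ⊕ x6) ↔ x3) ∨ (x2 ∨ ((x5 ↔ (x5 ⊕ x2)) ⊕ x2))) → x3) = False ↔ False = True
x1 ⊕ x4 = True ⊕ False = True
(x1 ⊕ x4) ∧ x5 = True ∧ True = True
(¬¬(x1 ↔ x2) ↔ ¬(¬(((x5 ⊕ x6) ↔ x3) ∨ (x2 ∨ ((x5 ↔ (x5 ⊕ x2)) ⊕ x2))) → x3)) → ((x1 ⊕ x4) ∧ x5) = True → True = True

True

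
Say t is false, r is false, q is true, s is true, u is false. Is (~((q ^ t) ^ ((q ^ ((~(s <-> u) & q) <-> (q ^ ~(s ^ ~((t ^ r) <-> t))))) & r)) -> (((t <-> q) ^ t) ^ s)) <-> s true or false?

Substituting t=F, r=F, q=T, s=T, u=F:
q ^ t = T ^ F = T
s <-> u = T <-> F = F
~(s <-> u) = ~F = T
~(s <-> u) & q = T & T = T
t ^ r = F ^ F = F
(t ^ r) <-> t = F <-> F = T
~((t ^ r) <-> t) = ~T = F
s ^ ~((t ^ r) <-> t) = T ^ F = T
~(s ^ ~((t ^ r) <-> t)) = ~T = F
q ^ ~(s ^ ~((t ^ r) <-> t)) = T ^ F = T
(~(s <-> u) & q) <-> (q ^ ~(s ^ ~((t ^ r) <-> t))) = T <-> T = T
q ^ ((~(s <-> u) & q) <-> (q ^ ~(s ^ ~((t ^ r) <-> t)))) = T ^ T = F
(q ^ ((~(s <-> u) & q) <-> (q ^ ~(s ^ ~((t ^ r) <-> t))))) & r = F & F = F
(q ^ t) ^ ((q ^ ((~(s <-> u) & q) <-> (q ^ ~(s ^ ~((t ^ r) <-> t))))) & r) = T ^ F = T
~((q ^ t) ^ ((q ^ ((~(s <-> u) & q) <-> (q ^ ~(s ^ ~((t ^ r) <-> t))))) & r)) = ~T = F
t <-> q = F <-> T = F
(t <-> q) ^ t = F ^ F = F
((t <-> q) ^ t) ^ s = F ^ T = T
~((q ^ t) ^ ((q ^ ((~(s <-> u) & q) <-> (q ^ ~(s ^ ~((t ^ r) <-> t))))) & r)) -> (((t <-> q) ^ t) ^ s) = F -> T = T
(~((q ^ t) ^ ((q ^ ((~(s <-> u) & q) <-> (q ^ ~(s ^ ~((t ^ r) <-> t))))) & r)) -> (((t <-> q) ^ t) ^ s)) <-> s = T <-> T = T

T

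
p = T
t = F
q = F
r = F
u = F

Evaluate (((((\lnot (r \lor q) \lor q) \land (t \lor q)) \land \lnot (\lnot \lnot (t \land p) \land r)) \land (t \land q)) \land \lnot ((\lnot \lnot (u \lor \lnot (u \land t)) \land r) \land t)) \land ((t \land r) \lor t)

r \lor q = F \lor F = F
\lnot (r \lor q) = \lnot F = T
\lnot (r \lor q) \lor q = T \lor F = T
t \lor q = F \lor F = F
(\lnot (r \lor q) \lor q) \land (t \lor q) = T \land F = F
t \land p = F \land T = F
\lnot (t \land p) = \lnot F = T
\lnot \lnot (t \land p) = \lnot T = F
\lnot \lnot (t \land p) \land r = F \land F = F
\lnot (\lnot \lnot (t \land p) \land r) = \lnot F = T
((\lnot (r \lor q) \lor q) \land (t \lor q)) \land \lnot (\lnot \lnot (t \land p) \land r) = F \land T = F
t \land q = F \land F = F
(((\lnot (r \lor q) \lor q) \land (t \lor q)) \land \lnot (\lnot \lnot (t \land p) \land r)) \land (t \land q) = F \land F = F
u \land t = F \land F = F
\lnot (u \land t) = \lnot F = T
u \lor \lnot (u \land t) = F \lor T = T
\lnot (u \lor \lnot (u \land t)) = \lnot T = F
\lnot \lnot (u \lor \lnot (u \land t)) = \lnot F = T
\lnot \lnot (u \lor \lnot (u \land t)) \land r = T \land F = F
(\lnot \lnot (u \lor \lnot (u \land t)) \land r) \land t = F \land F = F
\lnot ((\lnot \lnot (u \lor \lnot (u \land t)) \land r) \land t) = \lnot F = T
((((\lnot (r \lor q) \lor q) \land (t \lor q)) \land \lnot (\lnot \lnot (t \land p) \land r)) \land (t \land q)) \land \lnot ((\lnot \lnot (u \lor \lnot (u \land t)) \land r) \land t) = F \land T = F
t \land r = F \land F = F
(t \land r) \lor t = F \lor F = F
(((((\lnot (r \lor q) \lor q) \land (t \lor q)) \land \lnot (\lnot \lnot (t \land p) \land r)) \land (t \land q)) \land \lnot ((\lnot \lnot (u \lor \lnot (u \land t)) \land r) \land t)) \land ((t \land r) \lor t) = F \land F = F

F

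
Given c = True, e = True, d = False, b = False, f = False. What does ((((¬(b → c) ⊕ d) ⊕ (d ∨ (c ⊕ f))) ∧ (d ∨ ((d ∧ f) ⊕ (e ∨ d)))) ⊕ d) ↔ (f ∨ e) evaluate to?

True

Substituting c=True, e=True, d=False, b=False, f=False:
b → c = False → True = True
¬(b → c) = ¬True = False
¬(b → c) ⊕ d = False ⊕ False = False
c ⊕ f = True ⊕ False = True
d ∨ (c ⊕ f) = False ∨ True = True
(¬(b → c) ⊕ d) ⊕ (d ∨ (c ⊕ f)) = False ⊕ True = True
d ∧ f = False ∧ False = False
e ∨ d = True ∨ False = True
(d ∧ f) ⊕ (e ∨ d) = False ⊕ True = True
d ∨ ((d ∧ f) ⊕ (e ∨ d)) = False ∨ True = True
((¬(b → c) ⊕ d) ⊕ (d ∨ (c ⊕ f))) ∧ (d ∨ ((d ∧ f) ⊕ (e ∨ d))) = True ∧ True = True
(((¬(b → c) ⊕ d) ⊕ (d ∨ (c ⊕ f))) ∧ (d ∨ ((d ∧ f) ⊕ (e ∨ d)))) ⊕ d = True ⊕ False = True
f ∨ e = False ∨ True = True
((((¬(b → c) ⊕ d) ⊕ (d ∨ (c ⊕ f))) ∧ (d ∨ ((d ∧ f) ⊕ (e ∨ d)))) ⊕ d) ↔ (f ∨ e) = True ↔ True = True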